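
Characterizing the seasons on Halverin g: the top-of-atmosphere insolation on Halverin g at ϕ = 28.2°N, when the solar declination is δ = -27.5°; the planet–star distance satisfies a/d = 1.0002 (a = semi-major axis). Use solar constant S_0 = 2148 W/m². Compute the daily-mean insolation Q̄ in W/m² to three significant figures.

cos h₀ = −tan(+28.2°) tan(-27.500°) = 0.2791, h₀ = 1.2879 rad.
Bracket: h₀ sin ϕ sin δ + cos ϕ cos δ sin h₀ = 1.2879×0.47255×-0.46175 + 0.88130×0.88701×0.96025 = -0.281020 + 0.750648 = 0.469628.
Inverse-square distance factor (a/d)² = 1.0002² = 1.000400.
Q̄ = (S_0/π) × 1.000400 × [bracket] = (2148/π) × 1.000400 × 0.469628 = 321.2 W/m².

Q̄ ≈ 321 W/m²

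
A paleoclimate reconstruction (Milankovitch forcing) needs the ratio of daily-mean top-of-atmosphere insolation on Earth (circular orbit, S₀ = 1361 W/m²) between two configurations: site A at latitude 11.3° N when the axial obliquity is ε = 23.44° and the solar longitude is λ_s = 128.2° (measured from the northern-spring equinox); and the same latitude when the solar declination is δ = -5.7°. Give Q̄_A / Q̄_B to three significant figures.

Q̄_A / Q̄_B ≈ 1.09

— Configuration A (φ=+11.3°):
Solar declination: sin δ = sin ε · sin λ_s = sin 23.44° × sin 128.2° = 0.31260, so δ = +18.216°.
cos H₀ = −tan(+11.3°) tan(+18.216°) = -0.0658, H₀ = 1.6366 rad.
Bracket: H₀ sin φ sin δ + cos φ cos δ sin H₀ = 1.6366×0.19595×0.31260 + 0.98061×0.94988×0.99784 = 0.100248 + 0.929450 = 1.029698.
Q̄ = (S₀/π) × [bracket] = (1361/π) × 1.029698 = 446.09 W/m².
— Configuration B (φ=+11.3°):
cos H₀ = −tan(+11.3°) tan(-5.700°) = 0.0199, H₀ = 1.5509 rad.
Bracket: H₀ sin φ sin δ + cos φ cos δ sin H₀ = 1.5509×0.19595×-0.09932 + 0.98061×0.99506×0.99980 = -0.030183 + 0.975571 = 0.945388.
Q̄ = (S₀/π) × [bracket] = (1361/π) × 0.945388 = 409.56 W/m².
Ratio Q̄_A / Q̄_B = 446.09 / 409.56 = 1.089.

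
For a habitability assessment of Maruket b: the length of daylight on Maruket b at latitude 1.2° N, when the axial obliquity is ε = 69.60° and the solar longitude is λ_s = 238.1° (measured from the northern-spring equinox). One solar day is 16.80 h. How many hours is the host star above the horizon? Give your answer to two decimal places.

8.25 h

Solar declination: sin δ = sin ε · sin λ_s = sin 69.60° × sin 238.1° = -0.79573, so δ = -52.724°.
cos H₀ = −tan φ · tan δ = −tan(+1.2°) × tan(-52.724°) = 0.0275, so H₀ = 1.5433 rad = 88.42°.
Daylight = 2H₀/(2π) × 16.80 h = (1.5433/π) × 16.80 = 8.25 h.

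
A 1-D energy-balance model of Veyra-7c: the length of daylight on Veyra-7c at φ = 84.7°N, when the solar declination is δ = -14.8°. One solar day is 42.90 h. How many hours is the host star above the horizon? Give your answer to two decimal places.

0.00 h

cos H₀ = −tan φ · tan δ = 2.8481 ≥ 1, so the host star never rises (polar night) and H₀ = 0.
Daylight = 2H₀/(2π) × 42.90 h = (0.0000/π) × 42.90 = 0.00 h.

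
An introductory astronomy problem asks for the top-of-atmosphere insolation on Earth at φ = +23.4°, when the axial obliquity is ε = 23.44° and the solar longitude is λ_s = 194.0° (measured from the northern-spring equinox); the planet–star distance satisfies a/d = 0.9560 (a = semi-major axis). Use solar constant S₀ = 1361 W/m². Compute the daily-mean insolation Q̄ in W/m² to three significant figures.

Solar declination: sin δ = sin ε · sin λ_s = sin 23.44° × sin 194.0° = -0.09623, so δ = -5.522°.
cos H₀ = −tan(+23.4°) tan(-5.522°) = 0.0418, H₀ = 1.5289 rad.
Bracket: H₀ sin φ sin δ + cos φ cos δ sin H₀ = 1.5289×0.39715×-0.09623 + 0.91775×0.99536×0.99912 = -0.058431 + 0.912688 = 0.854257.
Inverse-square distance factor (a/d)² = 0.9560² = 0.913936.
Q̄ = (S₀/π) × 0.913936 × [bracket] = (1361/π) × 0.913936 × 0.854257 = 338.2 W/m².

Q̄ ≈ 338 W/m²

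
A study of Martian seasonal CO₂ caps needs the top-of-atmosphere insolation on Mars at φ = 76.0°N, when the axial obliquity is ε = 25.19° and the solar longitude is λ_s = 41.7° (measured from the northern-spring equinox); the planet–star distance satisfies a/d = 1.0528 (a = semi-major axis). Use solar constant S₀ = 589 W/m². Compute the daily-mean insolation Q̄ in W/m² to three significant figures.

Solar declination: sin δ = sin ε · sin λ_s = sin 25.19° × sin 41.7° = 0.28314, so δ = +16.447°.
cos H₀ = −tan(+76.0°) tan(+16.447°) = -1.1840 ≤ −1 ⇒ polar day, H₀ = π.
Bracket: H₀ sin φ sin δ + cos φ cos δ sin H₀ = 3.1416×0.97030×0.28314 + 0.24192×0.95908×0.00000 = 0.863094 + 0.000000 = 0.863094.
Inverse-square distance factor (a/d)² = 1.0528² = 1.108388.
Q̄ = (S₀/π) × 1.108388 × [bracket] = (589/π) × 1.108388 × 0.863094 = 179.4 W/m².

Q̄ ≈ 179 W/m²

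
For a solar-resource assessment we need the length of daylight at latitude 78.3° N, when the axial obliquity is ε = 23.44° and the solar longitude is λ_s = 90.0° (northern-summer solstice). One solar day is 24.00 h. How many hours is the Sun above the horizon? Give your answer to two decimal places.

Solar declination: sin δ = sin ε · sin λ_s = sin 23.44° × sin 90.0° = 0.39779, so δ = +23.440°.
Sunrise equation: cos H₀ = −tan φ · tan δ = -2.0936 ≤ −1, so the Sun never sets (polar day) and H₀ = π.
Daylight = 2H₀/(2π) × 24.00 h = (3.1416/π) × 24.00 = 24.00 h.

24.00 h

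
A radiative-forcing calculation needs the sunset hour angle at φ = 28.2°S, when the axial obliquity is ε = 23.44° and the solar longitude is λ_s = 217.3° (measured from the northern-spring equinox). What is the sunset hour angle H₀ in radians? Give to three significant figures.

H₀ = 1.70 rad

Solar declination: sin δ = sin ε · sin λ_s = sin 23.44° × sin 217.3° = -0.24106, so δ = -13.949°.
cos H₀ = −tan φ · tan δ = −tan(-28.2°) × tan(-13.949°) = -0.1332, so H₀ = 1.7044 rad = 97.65°.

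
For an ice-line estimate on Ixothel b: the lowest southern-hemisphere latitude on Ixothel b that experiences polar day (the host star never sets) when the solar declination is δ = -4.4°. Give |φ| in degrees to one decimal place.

|φ| = 85.6°

Polar day requires cos H₀ = −tan φ tan δ ≤ −1, i.e. tan φ tan δ ≥ 1.
The boundary is |tan φ| · |tan δ| = 1, so |φ| = 90° − |δ| = 90° − 4.4° = 85.6° in the southern hemisphere.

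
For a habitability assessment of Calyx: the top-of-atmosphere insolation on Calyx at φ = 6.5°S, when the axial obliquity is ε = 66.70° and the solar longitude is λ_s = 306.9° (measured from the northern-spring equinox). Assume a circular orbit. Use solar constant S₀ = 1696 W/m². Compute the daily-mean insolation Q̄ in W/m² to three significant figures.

Solar declination: sin δ = sin ε · sin λ_s = sin 66.70° × sin 306.9° = -0.73447, so δ = -47.262°.
cos H₀ = −tan(-6.5°) tan(-47.262°) = -0.1233, H₀ = 1.6944 rad.
Bracket: H₀ sin φ sin δ + cos φ cos δ sin H₀ = 1.6944×-0.11320×-0.73447 + 0.99357×0.67864×0.99237 = 0.140876 + 0.669132 = 0.810008.
Q̄ = (S₀/π) × [bracket] = (1696/π) × 0.810008 = 437.3 W/m².

Q̄ ≈ 437 W/m²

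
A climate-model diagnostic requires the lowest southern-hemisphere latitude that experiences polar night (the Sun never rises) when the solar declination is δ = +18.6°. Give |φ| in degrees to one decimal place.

Polar night requires cos H₀ = −tan φ tan δ ≥ 1, i.e. tan φ tan δ ≤ −1.
The boundary is |tan φ| · |tan δ| = 1, so |φ| = 90° − |δ| = 90° − 18.6° = 71.4° in the southern hemisphere.

|φ| = 71.4°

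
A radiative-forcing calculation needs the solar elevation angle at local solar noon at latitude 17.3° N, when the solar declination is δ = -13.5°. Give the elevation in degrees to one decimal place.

59.2°

At local noon the hour angle is zero, so the zenith angle equals |φ − δ| = |+17.3° − (-13.500°)| = 30.800°.
Elevation = 90° − 30.800° = 59.2°.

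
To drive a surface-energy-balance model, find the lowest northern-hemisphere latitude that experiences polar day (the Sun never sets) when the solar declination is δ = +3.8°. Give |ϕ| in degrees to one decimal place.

Polar day requires cos h₀ = −tan ϕ tan δ ≤ −1, i.e. tan ϕ tan δ ≥ 1.
The boundary is |tan ϕ| · |tan δ| = 1, so |ϕ| = 90° − |δ| = 90° − 3.8° = 86.2° in the northern hemisphere.

|ϕ| = 86.2°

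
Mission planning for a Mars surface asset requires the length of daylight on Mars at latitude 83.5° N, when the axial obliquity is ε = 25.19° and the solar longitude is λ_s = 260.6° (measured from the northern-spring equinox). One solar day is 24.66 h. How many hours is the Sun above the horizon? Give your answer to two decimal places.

Solar declination: sin δ = sin ε · sin λ_s = sin 25.19° × sin 260.6° = -0.41991, so δ = -24.829°.
cos H₀ = −tan φ · tan δ = 4.0608 ≥ 1, so the Sun never rises (polar night) and H₀ = 0.
Daylight = 2H₀/(2π) × 24.66 h = (0.0000/π) × 24.66 = 0.00 h.

0.00 h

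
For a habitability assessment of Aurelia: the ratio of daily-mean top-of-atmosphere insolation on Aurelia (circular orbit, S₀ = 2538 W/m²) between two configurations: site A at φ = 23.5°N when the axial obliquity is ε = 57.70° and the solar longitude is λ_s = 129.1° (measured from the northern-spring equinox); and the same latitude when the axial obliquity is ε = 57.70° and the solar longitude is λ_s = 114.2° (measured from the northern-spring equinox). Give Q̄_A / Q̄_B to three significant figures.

— Configuration A (φ=+23.5°):
Solar declination: sin δ = sin ε · sin λ_s = sin 57.70° × sin 129.1° = 0.65596, so δ = +40.993°.
cos H₀ = −tan(+23.5°) tan(+40.993°) = -0.3779, H₀ = 1.9583 rad.
Bracket: H₀ sin φ sin δ + cos φ cos δ sin H₀ = 1.9583×0.39875×0.65596 + 0.91706×0.75479×0.92586 = 0.512221 + 0.640869 = 1.153090.
Q̄ = (S₀/π) × [bracket] = (2538/π) × 1.153090 = 931.55 W/m².
— Configuration B (φ=+23.5°):
Solar declination: sin δ = sin ε · sin λ_s = sin 57.70° × sin 114.2° = 0.77098, so δ = +50.442°.
cos H₀ = −tan(+23.5°) tan(+50.442°) = -0.5264, H₀ = 2.1251 rad.
Bracket: H₀ sin φ sin δ + cos φ cos δ sin H₀ = 2.1251×0.39875×0.77098 + 0.91706×0.63686×0.85025 = 0.653316 + 0.496579 = 1.149895.
Q̄ = (S₀/π) × [bracket] = (2538/π) × 1.149895 = 928.97 W/m².
Ratio Q̄_A / Q̄_B = 931.55 / 928.97 = 1.003.

Q̄_A / Q̄_B ≈ 1.00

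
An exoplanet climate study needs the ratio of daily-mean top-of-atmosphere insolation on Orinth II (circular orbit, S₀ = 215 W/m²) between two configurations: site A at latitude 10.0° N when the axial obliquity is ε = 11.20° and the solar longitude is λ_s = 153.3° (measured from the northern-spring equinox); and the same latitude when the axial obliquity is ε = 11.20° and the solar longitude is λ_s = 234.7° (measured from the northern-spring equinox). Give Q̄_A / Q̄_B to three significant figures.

— Configuration A (φ=+10.0°):
Solar declination: sin δ = sin ε · sin λ_s = sin 11.20° × sin 153.3° = 0.08727, so δ = +5.007°.
cos H₀ = −tan(+10.0°) tan(+5.007°) = -0.0154, H₀ = 1.5862 rad.
Bracket: H₀ sin φ sin δ + cos φ cos δ sin H₀ = 1.5862×0.17365×0.08727 + 0.98481×0.99618×0.99988 = 0.024038 + 0.980930 = 1.004968.
Q̄ = (S₀/π) × [bracket] = (215/π) × 1.004968 = 68.777 W/m².
— Configuration B (φ=+10.0°):
Solar declination: sin δ = sin ε · sin λ_s = sin 11.20° × sin 234.7° = -0.15852, so δ = -9.121°.
cos H₀ = −tan(+10.0°) tan(-9.121°) = 0.0283, H₀ = 1.5425 rad.
Bracket: H₀ sin φ sin δ + cos φ cos δ sin H₀ = 1.5425×0.17365×-0.15852 + 0.98481×0.98736×0.99960 = -0.042460 + 0.971973 = 0.929513.
Q̄ = (S₀/π) × [bracket] = (215/π) × 0.929513 = 63.613 W/m².
Ratio Q̄_A / Q̄_B = 68.777 / 63.613 = 1.081.

Q̄_A / Q̄_B ≈ 1.08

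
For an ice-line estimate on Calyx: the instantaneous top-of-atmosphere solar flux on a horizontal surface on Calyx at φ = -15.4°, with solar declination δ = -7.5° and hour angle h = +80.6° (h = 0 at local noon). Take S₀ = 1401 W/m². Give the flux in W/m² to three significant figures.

267 W/m²

cos θ_z = sin φ sin δ + cos φ cos δ cos h = 0.034662 + 0.156115 = 0.190777.
Flux = S₀ · cos θ_z = 1401 × 0.190777 = 267.3 W/m².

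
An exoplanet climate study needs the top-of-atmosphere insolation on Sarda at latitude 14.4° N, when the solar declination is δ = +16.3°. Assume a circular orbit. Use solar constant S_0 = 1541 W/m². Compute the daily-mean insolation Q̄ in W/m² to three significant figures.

cos h₀ = −tan(+14.4°) tan(+16.300°) = -0.0751, h₀ = 1.6459 rad.
Bracket: h₀ sin ϕ sin δ + cos ϕ cos δ sin h₀ = 1.6459×0.24869×0.28067 + 0.96858×0.95981×0.99718 = 0.114884 + 0.927031 = 1.041915.
Q̄ = (S_0/π) × [bracket] = (1541/π) × 1.041915 = 511.1 W/m².

Q̄ ≈ 511 W/m²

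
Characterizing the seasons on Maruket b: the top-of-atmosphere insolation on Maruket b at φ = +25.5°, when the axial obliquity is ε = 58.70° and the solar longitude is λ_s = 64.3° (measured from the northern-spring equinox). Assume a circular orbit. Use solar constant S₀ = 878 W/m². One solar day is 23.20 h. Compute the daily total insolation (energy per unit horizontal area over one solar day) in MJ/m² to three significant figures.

Solar declination: sin δ = sin ε · sin λ_s = sin 58.70° × sin 64.3° = 0.76993, so δ = +50.348°.
cos H₀ = −tan(+25.5°) tan(+50.348°) = -0.5755, H₀ = 2.1840 rad.
Bracket: H₀ sin φ sin δ + cos φ cos δ sin H₀ = 2.1840×0.43051×0.76993 + 0.90259×0.63812×0.81780 = 0.723914 + 0.471021 = 1.194935.
Q̄ = (S₀/π) × [bracket] = (878/π) × 1.194935 = 333.96 W/m².
Daily total = Q̄ × 23.20 h × 3600 s/h = 333.96 × 23.20 × 3600 / 10⁶ = 27.89 MJ/m².

27.9 MJ/m²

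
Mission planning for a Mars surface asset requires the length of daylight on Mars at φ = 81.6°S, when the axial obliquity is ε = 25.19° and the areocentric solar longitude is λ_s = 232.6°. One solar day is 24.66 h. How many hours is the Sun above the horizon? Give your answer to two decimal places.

24.66 h

sin δ = sin 25.19° × sin 232.6° = -0.33812, so δ = -19.762°.
Sunrise equation: cos H₀ = −tan φ · tan δ = -2.4330 ≤ −1, so the Sun never sets (polar day) and H₀ = π.
Daylight = 2H₀/(2π) × 24.66 h = (3.1416/π) × 24.66 = 24.66 h.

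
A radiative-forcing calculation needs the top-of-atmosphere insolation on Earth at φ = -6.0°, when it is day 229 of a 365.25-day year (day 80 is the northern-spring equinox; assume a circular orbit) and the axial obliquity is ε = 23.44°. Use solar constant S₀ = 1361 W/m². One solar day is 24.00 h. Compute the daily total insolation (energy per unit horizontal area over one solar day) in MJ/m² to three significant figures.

Solar longitude: λ_s = 360° × (229 − 80)/365.25 = 146.858°.
sin δ = sin 23.44° × sin 146.858° = 0.21748, so δ = +12.561°.
cos H₀ = −tan(-6.0°) tan(+12.561°) = 0.0234, H₀ = 1.5474 rad.
Bracket: H₀ sin φ sin δ + cos φ cos δ sin H₀ = 1.5474×-0.10453×0.21748 + 0.99452×0.97607×0.99973 = -0.035177 + 0.970459 = 0.935282.
Q̄ = (S₀/π) × [bracket] = (1361/π) × 0.935282 = 405.18 W/m².
Daily total = Q̄ × 24.00 h × 3600 s/h = 405.18 × 24.00 × 3600 / 10⁶ = 35.01 MJ/m².

35.0 MJ/m²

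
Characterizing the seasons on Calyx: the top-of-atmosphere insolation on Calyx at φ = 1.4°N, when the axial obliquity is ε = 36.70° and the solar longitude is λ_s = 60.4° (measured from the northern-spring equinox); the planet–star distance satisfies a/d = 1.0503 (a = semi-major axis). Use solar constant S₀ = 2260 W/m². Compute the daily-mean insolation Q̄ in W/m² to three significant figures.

Q̄ ≈ 694 W/m²

Solar declination: sin δ = sin ε · sin λ_s = sin 36.70° × sin 60.4° = 0.51963, so δ = +31.308°.
cos H₀ = −tan(+1.4°) tan(+31.308°) = -0.0149, H₀ = 1.5857 rad.
Bracket: H₀ sin φ sin δ + cos φ cos δ sin H₀ = 1.5857×0.02443×0.51963 + 0.99970×0.85439×0.99989 = 0.020130 + 0.854040 = 0.874170.
Inverse-square distance factor (a/d)² = 1.0503² = 1.103130.
Q̄ = (S₀/π) × 1.103130 × [bracket] = (2260/π) × 1.103130 × 0.874170 = 693.7 W/m².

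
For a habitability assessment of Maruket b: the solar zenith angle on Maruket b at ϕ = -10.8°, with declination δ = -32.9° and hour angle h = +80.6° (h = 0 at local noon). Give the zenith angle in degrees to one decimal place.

cos θ_z = sin ϕ sin δ + cos ϕ cos δ cos h = 0.101781 + 0.134703 = 0.236484.
θ_z = arccos(0.236484) = 76.3°.

θ_z = 76.3°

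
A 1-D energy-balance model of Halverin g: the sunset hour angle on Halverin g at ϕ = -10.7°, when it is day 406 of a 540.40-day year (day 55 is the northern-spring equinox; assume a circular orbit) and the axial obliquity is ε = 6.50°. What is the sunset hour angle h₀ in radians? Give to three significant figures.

Solar longitude: L_s = 360° × (406 − 55)/540.40 = 233.827°.
sin δ = sin 6.50° × sin 233.827° = -0.09138, so δ = -5.243°.
cos h₀ = −tan ϕ · tan δ = −tan(-10.7°) × tan(-5.243°) = -0.0173, so h₀ = 1.5881 rad = 90.99°.

h₀ = 1.59 rad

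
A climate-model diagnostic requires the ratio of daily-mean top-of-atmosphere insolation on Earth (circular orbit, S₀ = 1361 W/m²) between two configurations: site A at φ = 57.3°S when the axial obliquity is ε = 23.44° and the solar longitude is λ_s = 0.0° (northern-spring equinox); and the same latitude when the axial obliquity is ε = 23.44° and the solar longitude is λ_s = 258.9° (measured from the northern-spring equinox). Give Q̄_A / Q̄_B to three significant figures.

— Configuration A (φ=-57.3°):
Solar declination: sin δ = sin ε · sin λ_s = sin 23.44° × sin 0.0° = 0.00000, so δ = +0.000°.
cos H₀ = −tan(-57.3°) tan(+0.000°) = 0.0000, H₀ = 1.5708 rad.
Bracket: H₀ sin φ sin δ + cos φ cos δ sin H₀ = 1.5708×-0.84151×0.00000 + 0.54024×1.00000×1.00000 = -0.000000 + 0.540240 = 0.540240.
Q̄ = (S₀/π) × [bracket] = (1361/π) × 0.540240 = 234.04 W/m².
— Configuration B (φ=-57.3°):
Solar declination: sin δ = sin ε · sin λ_s = sin 23.44° × sin 258.9° = -0.39035, so δ = -22.976°.
cos H₀ = −tan(-57.3°) tan(-22.976°) = -0.6604, H₀ = 2.2922 rad.
Bracket: H₀ sin φ sin δ + cos φ cos δ sin H₀ = 2.2922×-0.84151×-0.39035 + 0.54024×0.92067×0.75090 = 0.752950 + 0.373485 = 1.126435.
Q̄ = (S₀/π) × [bracket] = (1361/π) × 1.126435 = 487.99 W/m².
Ratio Q̄_A / Q̄_B = 234.04 / 487.99 = 0.4796.

Q̄_A / Q̄_B ≈ 0.480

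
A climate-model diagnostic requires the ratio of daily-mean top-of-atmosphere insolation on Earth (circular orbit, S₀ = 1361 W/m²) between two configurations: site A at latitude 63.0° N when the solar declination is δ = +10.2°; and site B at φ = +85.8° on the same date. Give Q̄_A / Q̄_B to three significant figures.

Q̄_A / Q̄_B ≈ 1.30

— Configuration A (φ=+63.0°):
cos H₀ = −tan(+63.0°) tan(+10.200°) = -0.3531, H₀ = 1.9317 rad.
Bracket: H₀ sin φ sin δ + cos φ cos δ sin H₀ = 1.9317×0.89101×0.17708 + 0.45399×0.98420×0.93557 = 0.304784 + 0.418029 = 0.722813.
Q̄ = (S₀/π) × [bracket] = (1361/π) × 0.722813 = 313.14 W/m².
— Configuration B (φ=+85.8°):
cos H₀ = −tan(+85.8°) tan(+10.200°) = -2.4502 ≤ −1 ⇒ polar day, H₀ = π.
Bracket: H₀ sin φ sin δ + cos φ cos δ sin H₀ = 3.1416×0.99731×0.17708 + 0.07324×0.98420×0.00000 = 0.554818 + 0.000000 = 0.554818.
Q̄ = (S₀/π) × [bracket] = (1361/π) × 0.554818 = 240.36 W/m².
Ratio Q̄_A / Q̄_B = 313.14 / 240.36 = 1.303.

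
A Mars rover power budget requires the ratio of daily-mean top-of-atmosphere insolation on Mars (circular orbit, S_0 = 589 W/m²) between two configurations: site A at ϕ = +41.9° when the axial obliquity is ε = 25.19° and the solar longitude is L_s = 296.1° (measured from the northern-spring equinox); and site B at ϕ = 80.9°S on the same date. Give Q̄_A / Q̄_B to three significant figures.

— Configuration A (ϕ=+41.9°):
Solar declination: sin δ = sin ε · sin L_s = sin 25.19° × sin 296.1° = -0.38222, so δ = -22.471°.
cos h₀ = −tan(+41.9°) tan(-22.471°) = 0.3711, h₀ = 1.1906 rad.
Bracket: h₀ sin ϕ sin δ + cos ϕ cos δ sin h₀ = 1.1906×0.66783×-0.38222 + 0.74431×0.92407×0.92858 = -0.303910 + 0.638672 = 0.334762.
Q̄ = (S_0/π) × [bracket] = (589/π) × 0.334762 = 62.763 W/m².
— Configuration B (ϕ=-80.9°):
cos h₀ = −tan(-80.9°) tan(-22.471°) = -2.5824 ≤ −1 ⇒ polar day, h₀ = π.
Bracket: h₀ sin ϕ sin δ + cos ϕ cos δ sin h₀ = 3.1416×-0.98741×-0.38222 + 0.15816×0.92407×0.00000 = 1.185665 + 0.000000 = 1.185665.
Q̄ = (S_0/π) × [bracket] = (589/π) × 1.185665 = 222.29 W/m².
Ratio Q̄_A / Q̄_B = 62.763 / 222.29 = 0.2823.

Q̄_A / Q̄_B ≈ 0.282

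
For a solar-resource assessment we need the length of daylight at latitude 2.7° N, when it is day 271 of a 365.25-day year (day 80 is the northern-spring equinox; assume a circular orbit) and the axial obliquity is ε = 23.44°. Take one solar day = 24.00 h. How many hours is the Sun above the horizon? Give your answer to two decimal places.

Solar longitude: λ_s = 360° × (271 − 80)/365.25 = 188.255°.
sin δ = sin 23.44° × sin 188.255° = -0.05711, so δ = -3.274°.
cos H₀ = −tan φ · tan δ = −tan(+2.7°) × tan(-3.274°) = 0.0027, so H₀ = 1.5681 rad = 89.85°.
Daylight = 2H₀/(2π) × 24.00 h = (1.5681/π) × 24.00 = 11.98 h.

11.98 h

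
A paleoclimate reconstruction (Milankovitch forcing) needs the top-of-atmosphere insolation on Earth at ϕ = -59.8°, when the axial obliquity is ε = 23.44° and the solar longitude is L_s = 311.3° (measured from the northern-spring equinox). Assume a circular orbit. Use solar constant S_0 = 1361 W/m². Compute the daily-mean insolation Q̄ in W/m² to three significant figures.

Solar declination: sin δ = sin ε · sin L_s = sin 23.44° × sin 311.3° = -0.29884, so δ = -17.388°.
cos h₀ = −tan(-59.8°) tan(-17.388°) = -0.5381, h₀ = 2.1389 rad.
Bracket: h₀ sin ϕ sin δ + cos ϕ cos δ sin h₀ = 2.1389×-0.86427×-0.29884 + 0.50302×0.95430×0.84291 = 0.552432 + 0.404624 = 0.957056.
Q̄ = (S_0/π) × [bracket] = (1361/π) × 0.957056 = 414.6 W/m².

Q̄ ≈ 415 W/m²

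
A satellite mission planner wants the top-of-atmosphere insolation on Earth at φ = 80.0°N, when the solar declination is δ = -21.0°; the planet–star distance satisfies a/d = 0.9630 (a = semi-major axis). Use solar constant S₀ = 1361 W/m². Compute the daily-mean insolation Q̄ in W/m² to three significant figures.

cos H₀ = −tan(+80.0°) tan(-21.000°) = 2.1770 ≥ 1 ⇒ polar night, H₀ = 0 and Q̄ = 0.
Inverse-square distance factor (a/d)² = 0.9630² = 0.927369.

Q̄ ≈ 0.00 W/m²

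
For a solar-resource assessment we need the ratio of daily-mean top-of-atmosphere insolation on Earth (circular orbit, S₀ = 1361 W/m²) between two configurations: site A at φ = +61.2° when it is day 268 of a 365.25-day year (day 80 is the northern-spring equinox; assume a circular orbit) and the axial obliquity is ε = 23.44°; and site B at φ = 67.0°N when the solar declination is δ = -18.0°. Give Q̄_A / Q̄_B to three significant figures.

Q̄_A / Q̄_B ≈ 10.7

— Configuration A (φ=+61.2°):
Solar longitude: λ_s = 360° × (268 − 80)/365.25 = 185.298°.
sin δ = sin 23.44° × sin 185.298° = -0.03673, so δ = -2.105°.
cos H₀ = −tan(+61.2°) tan(-2.105°) = 0.0669, H₀ = 1.5039 rad.
Bracket: H₀ sin φ sin δ + cos φ cos δ sin H₀ = 1.5039×0.87631×-0.03673 + 0.48175×0.99933×0.99776 = -0.048406 + 0.480349 = 0.431943.
Q̄ = (S₀/π) × [bracket] = (1361/π) × 0.431943 = 187.13 W/m².
— Configuration B (φ=+67.0°):
cos H₀ = −tan(+67.0°) tan(-18.000°) = 0.7655, H₀ = 0.6990 rad.
Bracket: H₀ sin φ sin δ + cos φ cos δ sin H₀ = 0.6990×0.92050×-0.30902 + 0.39073×0.95106×0.64348 = -0.198833 + 0.239122 = 0.040289.
Q̄ = (S₀/π) × [bracket] = (1361/π) × 0.040289 = 17.454 W/m².
Ratio Q̄_A / Q̄_B = 187.13 / 17.454 = 10.72.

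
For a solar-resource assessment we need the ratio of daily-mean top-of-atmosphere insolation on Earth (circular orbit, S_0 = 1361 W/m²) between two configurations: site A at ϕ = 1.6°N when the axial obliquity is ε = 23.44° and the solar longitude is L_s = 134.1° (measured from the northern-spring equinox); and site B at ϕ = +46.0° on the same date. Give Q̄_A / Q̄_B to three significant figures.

— Configuration A (ϕ=+1.6°):
Solar declination: sin δ = sin ε · sin L_s = sin 23.44° × sin 134.1° = 0.28566, so δ = +16.598°.
cos h₀ = −tan(+1.6°) tan(+16.598°) = -0.0083, h₀ = 1.5791 rad.
Bracket: h₀ sin ϕ sin δ + cos ϕ cos δ sin h₀ = 1.5791×0.02792×0.28566 + 0.99961×0.95833×0.99997 = 0.012594 + 0.957928 = 0.970522.
Q̄ = (S_0/π) × [bracket] = (1361/π) × 0.970522 = 420.45 W/m².
— Configuration B (ϕ=+46.0°):
cos h₀ = −tan(+46.0°) tan(+16.598°) = -0.3087, h₀ = 1.8846 rad.
Bracket: h₀ sin ϕ sin δ + cos ϕ cos δ sin h₀ = 1.8846×0.71934×0.28566 + 0.69466×0.95833×0.95117 = 0.387260 + 0.633207 = 1.020467.
Q̄ = (S_0/π) × [bracket] = (1361/π) × 1.020467 = 442.09 W/m².
Ratio Q̄_A / Q̄_B = 420.45 / 442.09 = 0.9511.

Q̄_A / Q̄_B ≈ 0.951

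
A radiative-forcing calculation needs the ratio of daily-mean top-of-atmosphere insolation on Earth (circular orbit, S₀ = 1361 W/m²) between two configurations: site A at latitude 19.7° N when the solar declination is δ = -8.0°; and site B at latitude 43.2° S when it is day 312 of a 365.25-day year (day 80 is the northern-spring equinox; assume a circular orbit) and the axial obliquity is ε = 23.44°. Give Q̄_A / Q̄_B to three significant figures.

Q̄_A / Q̄_B ≈ 0.821

— Configuration A (φ=+19.7°):
cos H₀ = −tan(+19.7°) tan(-8.000°) = 0.0503, H₀ = 1.5205 rad.
Bracket: H₀ sin φ sin δ + cos φ cos δ sin H₀ = 1.5205×0.33710×-0.13917 + 0.94147×0.99027×0.99873 = -0.071333 + 0.931125 = 0.859792.
Q̄ = (S₀/π) × [bracket] = (1361/π) × 0.859792 = 372.48 W/m².
— Configuration B (φ=-43.2°):
Solar longitude: λ_s = 360° × (312 − 80)/365.25 = 228.665°.
sin δ = sin 23.44° × sin 228.665° = -0.29869, so δ = -17.379°.
cos H₀ = −tan(-43.2°) tan(-17.379°) = -0.2939, H₀ = 1.8691 rad.
Bracket: H₀ sin φ sin δ + cos φ cos δ sin H₀ = 1.8691×-0.68455×-0.29869 + 0.72897×0.95435×0.95584 = 0.382172 + 0.664971 = 1.047143.
Q̄ = (S₀/π) × [bracket] = (1361/π) × 1.047143 = 453.64 W/m².
Ratio Q̄_A / Q̄_B = 372.48 / 453.64 = 0.8211.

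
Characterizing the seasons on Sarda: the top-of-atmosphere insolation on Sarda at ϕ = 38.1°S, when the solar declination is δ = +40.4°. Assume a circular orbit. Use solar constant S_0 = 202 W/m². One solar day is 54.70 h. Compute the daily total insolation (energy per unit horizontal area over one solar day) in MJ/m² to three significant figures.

1.40 MJ/m²

cos h₀ = −tan(-38.1°) tan(+40.400°) = 0.6673, h₀ = 0.8402 rad.
Bracket: h₀ sin ϕ sin δ + cos ϕ cos δ sin h₀ = 0.8402×-0.61704×0.64812 + 0.78694×0.76154×0.74477 = -0.336009 + 0.446330 = 0.110321.
Q̄ = (S_0/π) × [bracket] = (202/π) × 0.110321 = 7.0935 W/m².
Daily total = Q̄ × 54.70 h × 3600 s/h = 7.0935 × 54.70 × 3600 / 10⁶ = 1.397 MJ/m².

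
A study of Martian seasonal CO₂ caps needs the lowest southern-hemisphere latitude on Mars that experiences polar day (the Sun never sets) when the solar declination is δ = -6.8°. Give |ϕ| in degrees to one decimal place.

|ϕ| = 83.2°

Polar day requires cos h₀ = −tan ϕ tan δ ≤ −1, i.e. tan ϕ tan δ ≥ 1.
The boundary is |tan ϕ| · |tan δ| = 1, so |ϕ| = 90° − |δ| = 90° − 6.8° = 83.2° in the southern hemisphere.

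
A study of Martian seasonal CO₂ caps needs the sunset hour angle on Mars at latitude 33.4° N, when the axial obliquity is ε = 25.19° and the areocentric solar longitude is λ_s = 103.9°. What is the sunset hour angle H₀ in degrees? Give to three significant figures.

sin δ = sin 25.19° × sin 103.9° = 0.41316, so δ = +24.403°.
cos H₀ = −tan φ · tan δ = −tan(+33.4°) × tan(+24.403°) = -0.2992, so H₀ = 1.8746 rad = 107.41°.

H₀ = 107°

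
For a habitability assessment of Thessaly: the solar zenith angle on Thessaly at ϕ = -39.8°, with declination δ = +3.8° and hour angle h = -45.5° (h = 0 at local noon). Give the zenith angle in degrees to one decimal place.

cos θ_z = sin ϕ sin δ + cos ϕ cos δ cos h = -0.042423 + 0.537313 = 0.494890.
θ_z = arccos(0.494890) = 60.3°.

θ_z = 60.3°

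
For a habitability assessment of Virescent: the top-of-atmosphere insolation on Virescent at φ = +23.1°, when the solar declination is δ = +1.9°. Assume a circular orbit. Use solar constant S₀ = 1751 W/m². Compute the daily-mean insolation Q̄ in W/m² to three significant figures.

cos H₀ = −tan(+23.1°) tan(+1.900°) = -0.0141, H₀ = 1.5849 rad.
Bracket: H₀ sin φ sin δ + cos φ cos δ sin H₀ = 1.5849×0.39234×0.03316 + 0.91982×0.99945×0.99990 = 0.020620 + 0.919222 = 0.939842.
Q̄ = (S₀/π) × [bracket] = (1751/π) × 0.939842 = 523.8 W/m².

Q̄ ≈ 524 W/m²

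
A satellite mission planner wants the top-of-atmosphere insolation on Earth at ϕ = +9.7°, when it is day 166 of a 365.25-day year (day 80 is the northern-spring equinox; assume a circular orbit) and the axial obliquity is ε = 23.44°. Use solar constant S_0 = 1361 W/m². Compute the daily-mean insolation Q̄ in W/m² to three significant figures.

Solar longitude: L_s = 360° × (166 − 80)/365.25 = 84.764°.
sin δ = sin 23.44° × sin 84.764° = 0.39613, so δ = +23.336°.
cos h₀ = −tan(+9.7°) tan(+23.336°) = -0.0737, h₀ = 1.6446 rad.
Bracket: h₀ sin ϕ sin δ + cos ϕ cos δ sin h₀ = 1.6446×0.16849×0.39613 + 0.98570×0.91820×0.99728 = 0.109767 + 0.902608 = 1.012375.
Q̄ = (S_0/π) × [bracket] = (1361/π) × 1.012375 = 438.6 W/m².

Q̄ ≈ 439 W/m²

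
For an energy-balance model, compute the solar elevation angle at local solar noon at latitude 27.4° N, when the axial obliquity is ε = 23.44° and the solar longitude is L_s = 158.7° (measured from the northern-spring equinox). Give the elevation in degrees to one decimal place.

Solar declination: sin δ = sin ε · sin L_s = sin 23.44° × sin 158.7° = 0.14450, so δ = +8.308°.
At local noon the hour angle is zero, so the zenith angle equals |ϕ − δ| = |+27.4° − (+8.308°)| = 19.092°.
Elevation = 90° − 19.092° = 70.9°.

70.9°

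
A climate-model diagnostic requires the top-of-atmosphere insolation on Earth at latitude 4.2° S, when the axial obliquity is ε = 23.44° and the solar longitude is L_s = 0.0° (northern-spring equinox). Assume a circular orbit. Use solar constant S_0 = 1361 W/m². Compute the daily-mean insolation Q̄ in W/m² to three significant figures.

Solar declination: sin δ = sin ε · sin L_s = sin 23.44° × sin 0.0° = 0.00000, so δ = +0.000°.
cos h₀ = −tan(-4.2°) tan(+0.000°) = 0.0000, h₀ = 1.5708 rad.
Bracket: h₀ sin ϕ sin δ + cos ϕ cos δ sin h₀ = 1.5708×-0.07324×0.00000 + 0.99731×1.00000×1.00000 = -0.000000 + 0.997310 = 0.997310.
Q̄ = (S_0/π) × [bracket] = (1361/π) × 0.997310 = 432.1 W/m².

Q̄ ≈ 432 W/m²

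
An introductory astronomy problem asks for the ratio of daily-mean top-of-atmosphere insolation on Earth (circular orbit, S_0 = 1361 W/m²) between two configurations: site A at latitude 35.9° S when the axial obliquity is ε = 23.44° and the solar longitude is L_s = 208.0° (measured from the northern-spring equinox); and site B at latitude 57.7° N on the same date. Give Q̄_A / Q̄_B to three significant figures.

Q̄_A / Q̄_B ≈ 3.24

— Configuration A (ϕ=-35.9°):
Solar declination: sin δ = sin ε · sin L_s = sin 23.44° × sin 208.0° = -0.18675, so δ = -10.763°.
cos h₀ = −tan(-35.9°) tan(-10.763°) = -0.1376, h₀ = 1.7088 rad.
Bracket: h₀ sin ϕ sin δ + cos ϕ cos δ sin h₀ = 1.7088×-0.58637×-0.18675 + 0.81004×0.98241×0.99049 = 0.187121 + 0.788223 = 0.975344.
Q̄ = (S_0/π) × [bracket] = (1361/π) × 0.975344 = 422.54 W/m².
— Configuration B (ϕ=+57.7°):
cos h₀ = −tan(+57.7°) tan(-10.763°) = 0.3007, h₀ = 1.2654 rad.
Bracket: h₀ sin ϕ sin δ + cos ϕ cos δ sin h₀ = 1.2654×0.84526×-0.18675 + 0.53435×0.98241×0.95372 = -0.199746 + 0.500656 = 0.300910.
Q̄ = (S_0/π) × [bracket] = (1361/π) × 0.300910 = 130.36 W/m².
Ratio Q̄_A / Q̄_B = 422.54 / 130.36 = 3.241.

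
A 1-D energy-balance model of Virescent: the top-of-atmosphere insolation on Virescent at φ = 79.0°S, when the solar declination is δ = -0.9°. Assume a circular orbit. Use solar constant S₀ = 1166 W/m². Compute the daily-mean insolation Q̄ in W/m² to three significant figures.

Q̄ ≈ 80.0 W/m²

cos H₀ = −tan(-79.0°) tan(-0.900°) = -0.0808, H₀ = 1.6517 rad.
Bracket: H₀ sin φ sin δ + cos φ cos δ sin H₀ = 1.6517×-0.98163×-0.01571 + 0.19081×0.99988×0.99673 = 0.025472 + 0.190163 = 0.215635.
Q̄ = (S₀/π) × [bracket] = (1166/π) × 0.215635 = 80.03 W/m².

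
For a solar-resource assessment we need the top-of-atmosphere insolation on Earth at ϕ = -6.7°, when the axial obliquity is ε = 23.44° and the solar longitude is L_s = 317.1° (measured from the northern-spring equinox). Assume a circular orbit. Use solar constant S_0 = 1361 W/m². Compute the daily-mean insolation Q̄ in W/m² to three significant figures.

Solar declination: sin δ = sin ε · sin L_s = sin 23.44° × sin 317.1° = -0.27078, so δ = -15.711°.
cos h₀ = −tan(-6.7°) tan(-15.711°) = -0.0330, h₀ = 1.6038 rad.
Bracket: h₀ sin ϕ sin δ + cos ϕ cos δ sin h₀ = 1.6038×-0.11667×-0.27078 + 0.99317×0.96264×0.99945 = 0.050667 + 0.955539 = 1.006206.
Q̄ = (S_0/π) × [bracket] = (1361/π) × 1.006206 = 435.9 W/m².

Q̄ ≈ 436 W/m²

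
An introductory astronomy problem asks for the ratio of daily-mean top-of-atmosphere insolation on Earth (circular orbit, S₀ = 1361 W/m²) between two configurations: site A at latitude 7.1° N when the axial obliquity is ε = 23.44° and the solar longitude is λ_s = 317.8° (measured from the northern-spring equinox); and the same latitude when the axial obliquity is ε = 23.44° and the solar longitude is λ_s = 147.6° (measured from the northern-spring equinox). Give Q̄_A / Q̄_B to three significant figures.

— Configuration A (φ=+7.1°):
Solar declination: sin δ = sin ε · sin λ_s = sin 23.44° × sin 317.8° = -0.26720, so δ = -15.498°.
cos H₀ = −tan(+7.1°) tan(-15.498°) = 0.0345, H₀ = 1.5363 rad.
Bracket: H₀ sin φ sin δ + cos φ cos δ sin H₀ = 1.5363×0.12360×-0.26720 + 0.99233×0.96364×0.99940 = -0.050738 + 0.955675 = 0.904937.
Q̄ = (S₀/π) × [bracket] = (1361/π) × 0.904937 = 392.04 W/m².
— Configuration B (φ=+7.1°):
Solar declination: sin δ = sin ε · sin λ_s = sin 23.44° × sin 147.6° = 0.21315, so δ = +12.307°.
cos H₀ = −tan(+7.1°) tan(+12.307°) = -0.0272, H₀ = 1.5980 rad.
Bracket: H₀ sin φ sin δ + cos φ cos δ sin H₀ = 1.5980×0.12360×0.21315 + 0.99233×0.97702×0.99963 = 0.042100 + 0.969168 = 1.011268.
Q̄ = (S₀/π) × [bracket] = (1361/π) × 1.011268 = 438.10 W/m².
Ratio Q̄_A / Q̄_B = 392.04 / 438.10 = 0.8949.

Q̄_A / Q̄_B ≈ 0.895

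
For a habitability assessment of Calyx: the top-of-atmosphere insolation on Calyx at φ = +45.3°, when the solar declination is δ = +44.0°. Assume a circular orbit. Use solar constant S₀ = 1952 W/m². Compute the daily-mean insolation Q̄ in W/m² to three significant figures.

Q̄ ≈ 965 W/m²

cos H₀ = −tan(+45.3°) tan(+44.000°) = -0.9759, H₀ = 2.9214 rad.
Bracket: H₀ sin φ sin δ + cos φ cos δ sin H₀ = 2.9214×0.71080×0.69466 + 0.70339×0.71934×0.21842 = 1.442483 + 0.110515 = 1.552998.
Q̄ = (S₀/π) × [bracket] = (1952/π) × 1.552998 = 964.9 W/m².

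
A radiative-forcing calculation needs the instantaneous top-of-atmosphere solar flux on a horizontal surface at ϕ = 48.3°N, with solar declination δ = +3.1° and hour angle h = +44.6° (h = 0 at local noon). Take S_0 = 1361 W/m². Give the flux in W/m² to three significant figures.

699 W/m²

cos θ_z = sin ϕ sin δ + cos ϕ cos δ cos h = 0.040377 + 0.472968 = 0.513345.
Flux = S_0 · cos θ_z = 1361 × 0.513345 = 698.7 W/m².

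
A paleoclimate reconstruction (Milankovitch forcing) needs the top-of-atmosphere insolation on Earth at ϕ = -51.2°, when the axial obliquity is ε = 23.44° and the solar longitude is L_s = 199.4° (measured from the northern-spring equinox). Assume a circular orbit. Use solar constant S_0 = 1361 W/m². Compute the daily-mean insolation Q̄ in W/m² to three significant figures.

Q̄ ≈ 343 W/m²

Solar declination: sin δ = sin ε · sin L_s = sin 23.44° × sin 199.4° = -0.13213, so δ = -7.593°.
cos h₀ = −tan(-51.2°) tan(-7.593°) = -0.1658, h₀ = 1.7374 rad.
Bracket: h₀ sin ϕ sin δ + cos ϕ cos δ sin h₀ = 1.7374×-0.77934×-0.13213 + 0.62660×0.99123×0.98616 = 0.178907 + 0.612509 = 0.791416.
Q̄ = (S_0/π) × [bracket] = (1361/π) × 0.791416 = 342.9 W/m².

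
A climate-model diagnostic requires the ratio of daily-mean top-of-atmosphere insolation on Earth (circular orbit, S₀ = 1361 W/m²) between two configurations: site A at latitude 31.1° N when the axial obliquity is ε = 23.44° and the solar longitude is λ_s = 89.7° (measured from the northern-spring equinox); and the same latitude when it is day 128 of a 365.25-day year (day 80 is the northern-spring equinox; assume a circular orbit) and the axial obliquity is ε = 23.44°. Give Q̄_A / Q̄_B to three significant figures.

Q̄_A / Q̄_B ≈ 1.06

— Configuration A (φ=+31.1°):
Solar declination: sin δ = sin ε · sin λ_s = sin 23.44° × sin 89.7° = 0.39778, so δ = +23.440°.
cos H₀ = −tan(+31.1°) tan(+23.440°) = -0.2615, H₀ = 1.8354 rad.
Bracket: H₀ sin φ sin δ + cos φ cos δ sin H₀ = 1.8354×0.51653×0.39778 + 0.85627×0.91748×0.96519 = 0.377111 + 0.758263 = 1.135374.
Q̄ = (S₀/π) × [bracket] = (1361/π) × 1.135374 = 491.87 W/m².
— Configuration B (φ=+31.1°):
Solar longitude: λ_s = 360° × (128 − 80)/365.25 = 47.310°.
sin δ = sin 23.44° × sin 47.310° = 0.29239, so δ = +17.001°.
cos H₀ = −tan(+31.1°) tan(+17.001°) = -0.1844, H₀ = 1.7563 rad.
Bracket: H₀ sin φ sin δ + cos φ cos δ sin H₀ = 1.7563×0.51653×0.29239 + 0.85627×0.95630×0.98284 = 0.265251 + 0.804800 = 1.070051.
Q̄ = (S₀/π) × [bracket] = (1361/π) × 1.070051 = 463.57 W/m².
Ratio Q̄_A / Q̄_B = 491.87 / 463.57 = 1.061.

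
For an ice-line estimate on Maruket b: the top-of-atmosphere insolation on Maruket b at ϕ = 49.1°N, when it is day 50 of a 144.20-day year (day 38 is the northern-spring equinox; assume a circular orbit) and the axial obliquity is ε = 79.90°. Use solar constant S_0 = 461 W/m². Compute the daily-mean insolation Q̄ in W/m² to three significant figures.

Solar longitude: L_s = 360° × (50 − 38)/144.20 = 29.958°.
sin δ = sin 79.90° × sin 29.958° = 0.49163, so δ = +29.448°.
cos h₀ = −tan(+49.1°) tan(+29.448°) = -0.6518, h₀ = 2.2807 rad.
Bracket: h₀ sin ϕ sin δ + cos ϕ cos δ sin h₀ = 2.2807×0.75585×0.49163 + 0.65474×0.87080×0.75842 = 0.847505 + 0.432411 = 1.279916.
Q̄ = (S_0/π) × [bracket] = (461/π) × 1.279916 = 187.8 W/m².

Q̄ ≈ 188 W/m²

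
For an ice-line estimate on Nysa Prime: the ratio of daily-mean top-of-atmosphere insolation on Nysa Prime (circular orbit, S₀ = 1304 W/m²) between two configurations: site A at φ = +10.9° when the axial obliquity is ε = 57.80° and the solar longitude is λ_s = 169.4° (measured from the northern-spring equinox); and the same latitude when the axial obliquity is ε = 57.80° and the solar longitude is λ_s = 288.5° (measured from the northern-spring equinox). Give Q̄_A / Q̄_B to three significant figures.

Q̄_A / Q̄_B ≈ 2.77

— Configuration A (φ=+10.9°):
Solar declination: sin δ = sin ε · sin λ_s = sin 57.80° × sin 169.4° = 0.15566, so δ = +8.955°.
cos H₀ = −tan(+10.9°) tan(+8.955°) = -0.0303, H₀ = 1.6011 rad.
Bracket: H₀ sin φ sin δ + cos φ cos δ sin H₀ = 1.6011×0.18910×0.15566 + 0.98196×0.98781×0.99954 = 0.047129 + 0.969544 = 1.016673.
Q̄ = (S₀/π) × [bracket] = (1304/π) × 1.016673 = 422.00 W/m².
— Configuration B (φ=+10.9°):
Solar declination: sin δ = sin ε · sin λ_s = sin 57.80° × sin 288.5° = -0.80246, so δ = -53.366°.
cos H₀ = −tan(+10.9°) tan(-53.366°) = 0.2590, H₀ = 1.3088 rad.
Bracket: H₀ sin φ sin δ + cos φ cos δ sin H₀ = 1.3088×0.18910×-0.80246 + 0.98196×0.59670×0.96588 = -0.198604 + 0.565943 = 0.367339.
Q̄ = (S₀/π) × [bracket] = (1304/π) × 0.367339 = 152.47 W/m².
Ratio Q̄_A / Q̄_B = 422.00 / 152.47 = 2.768.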